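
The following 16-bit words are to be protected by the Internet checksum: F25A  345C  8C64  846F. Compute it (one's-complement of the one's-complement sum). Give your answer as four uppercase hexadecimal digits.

C874

One's-complement addition (fold any carry out of bit 15 back into bit 0):
  0xF25A + 0x345C = 0x126B6 → wrap carry → 0x26B7
  0x26B7 + 0x8C64 = 0x0B31B
  0xB31B + 0x846F = 0x1378A → wrap carry → 0x378B
One's-complement sum = 0x378B.
Checksum = ~0x378B & 0xFFFF = 0xC874.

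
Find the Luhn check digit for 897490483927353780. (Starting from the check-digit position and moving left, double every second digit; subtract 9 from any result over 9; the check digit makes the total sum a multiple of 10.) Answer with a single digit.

9

Partial digits right→left: 0 8 7 3 5 3 7 2 9 3 8 4 0 9 4 7 9 8
Double every second digit counting from the check-digit position (so the 1st, 3rd, 5th, ... of the partial from the right).
  doubled (with −9 where >9): 0 5 1 5 9 7 0 8 9 → sum 44
  kept as-is: 8 3 3 2 3 4 9 7 8 → sum 47
Total = 44 + 47 = 91.
Check digit = (10 − (91 mod 10)) mod 10 = 9.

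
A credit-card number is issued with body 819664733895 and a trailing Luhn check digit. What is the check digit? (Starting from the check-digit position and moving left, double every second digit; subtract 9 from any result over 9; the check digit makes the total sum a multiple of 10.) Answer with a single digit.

Partial digits right→left: 5 9 8 3 3 7 4 6 6 9 1 8
Double every second digit counting from the check-digit position (so the 1st, 3rd, 5th, ... of the partial from the right).
  doubled (with −9 where >9): 1 7 6 8 3 2 → sum 27
  kept as-is: 9 3 7 6 9 8 → sum 42
Total = 27 + 42 = 69.
Check digit = (10 − (69 mod 10)) mod 10 = 1.

1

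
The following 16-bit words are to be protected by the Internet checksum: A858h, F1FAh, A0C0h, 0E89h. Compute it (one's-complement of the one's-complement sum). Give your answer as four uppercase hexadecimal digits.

B662

One's-complement addition (fold any carry out of bit 15 back into bit 0):
  0xA858 + 0xF1FA = 0x19A52 → wrap carry → 0x9A53
  0x9A53 + 0xA0C0 = 0x13B13 → wrap carry → 0x3B14
  0x3B14 + 0x0E89 = 0x0499D
One's-complement sum = 0x499D.
Checksum = ~0x499D & 0xFFFF = 0xB662.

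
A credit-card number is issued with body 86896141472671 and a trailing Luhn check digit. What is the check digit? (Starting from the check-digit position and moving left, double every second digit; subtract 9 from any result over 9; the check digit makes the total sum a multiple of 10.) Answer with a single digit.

5

Partial digits right→left: 1 7 6 2 7 4 1 4 1 6 9 8 6 8
Double every second digit counting from the check-digit position (so the 1st, 3rd, 5th, ... of the partial from the right).
  doubled (with −9 where >9): 2 3 5 2 2 9 3 → sum 26
  kept as-is: 7 2 4 4 6 8 8 → sum 39
Total = 26 + 39 = 65.
Check digit = (10 − (65 mod 10)) mod 10 = 5.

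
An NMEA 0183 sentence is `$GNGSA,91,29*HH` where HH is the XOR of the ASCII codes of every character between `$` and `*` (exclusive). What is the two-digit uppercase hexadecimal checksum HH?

XOR the ASCII codes of the payload characters:
  'G' = 0x47 → acc = 0x47
  'N' = 0x4E → acc = 0x09
  'G' = 0x47 → acc = 0x4E
  'S' = 0x53 → acc = 0x1D
  'A' = 0x41 → acc = 0x5C
  ',' = 0x2C → acc = 0x70
  '9' = 0x39 → acc = 0x49
  '1' = 0x31 → acc = 0x78
  ',' = 0x2C → acc = 0x54
  '2' = 0x32 → acc = 0x66
  '9' = 0x39 → acc = 0x5F
Checksum = 0x5F.

5F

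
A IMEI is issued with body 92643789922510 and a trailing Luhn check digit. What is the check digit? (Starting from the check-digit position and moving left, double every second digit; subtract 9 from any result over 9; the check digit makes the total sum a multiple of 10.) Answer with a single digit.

Partial digits right→left: 0 1 5 2 2 9 9 8 7 3 4 6 2 9
Double every second digit counting from the check-digit position (so the 1st, 3rd, 5th, ... of the partial from the right).
  doubled (with −9 where >9): 0 1 4 9 5 8 4 → sum 31
  kept as-is: 1 2 9 8 3 6 9 → sum 38
Total = 31 + 38 = 69.
Check digit = (10 − (69 mod 10)) mod 10 = 1.

1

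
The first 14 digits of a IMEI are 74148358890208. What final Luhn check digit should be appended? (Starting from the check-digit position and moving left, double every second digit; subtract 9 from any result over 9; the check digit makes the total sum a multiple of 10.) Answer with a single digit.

Partial digits right→left: 8 0 2 0 9 8 8 5 3 8 4 1 4 7
Double every second digit counting from the check-digit position (so the 1st, 3rd, 5th, ... of the partial from the right).
  doubled (with −9 where >9): 7 4 9 7 6 8 8 → sum 49
  kept as-is: 0 0 8 5 8 1 7 → sum 29
Total = 49 + 29 = 78.
Check digit = (10 − (78 mod 10)) mod 10 = 2.

2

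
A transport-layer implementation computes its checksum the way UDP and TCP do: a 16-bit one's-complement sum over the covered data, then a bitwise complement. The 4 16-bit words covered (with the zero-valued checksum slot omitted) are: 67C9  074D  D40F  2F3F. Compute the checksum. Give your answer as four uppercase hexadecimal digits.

One's-complement addition (fold any carry out of bit 15 back into bit 0):
  0x67C9 + 0x074D = 0x06F16
  0x6F16 + 0xD40F = 0x14325 → wrap carry → 0x4326
  0x4326 + 0x2F3F = 0x07265
One's-complement sum = 0x7265.
Checksum = ~0x7265 & 0xFFFF = 0x8D9A.

8D9A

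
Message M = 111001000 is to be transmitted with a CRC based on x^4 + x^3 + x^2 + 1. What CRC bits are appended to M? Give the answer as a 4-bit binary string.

0011

Append 4 zeros: 1110010000000. Divide by 11101 (XOR where the leading bit is 1):
  pos 0: 11100 XOR 11101 = 00001
  pos 4: 11000 XOR 11101 = 00101
  pos 6: 10100 XOR 11101 = 01001
  pos 7: 10010 XOR 11101 = 01111
  pos 8: 11110 XOR 11101 = 00011
Remainder (last 4 bits) = 0011. This is the CRC / FCS.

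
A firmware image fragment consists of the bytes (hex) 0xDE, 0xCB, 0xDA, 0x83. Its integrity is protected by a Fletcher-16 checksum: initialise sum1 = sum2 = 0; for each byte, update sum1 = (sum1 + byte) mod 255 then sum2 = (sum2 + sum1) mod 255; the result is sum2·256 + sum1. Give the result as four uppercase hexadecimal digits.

Running sums (mod 255):
  after byte 0 (0xDE): sum1=222, sum2=222
  after byte 1 (0xCB): sum1=170, sum2=137
  after byte 2 (0xDA): sum1=133, sum2=15
  after byte 3 (0x83): sum1=9, sum2=24
Checksum = sum2·256 + sum1 = 24·256 + 9 = 6153 = 0x1809.

1809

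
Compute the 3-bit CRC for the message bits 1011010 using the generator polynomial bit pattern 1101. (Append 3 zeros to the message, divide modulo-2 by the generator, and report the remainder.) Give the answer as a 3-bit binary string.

Append 3 zeros: 1011010000. Divide by 1101 (XOR where the leading bit is 1):
  pos 0: 1011 XOR 1101 = 0110
  pos 1: 1100 XOR 1101 = 0001
  pos 4: 1100 XOR 1101 = 0001
Remainder (last 3 bits) = 100. This is the CRC / FCS.

100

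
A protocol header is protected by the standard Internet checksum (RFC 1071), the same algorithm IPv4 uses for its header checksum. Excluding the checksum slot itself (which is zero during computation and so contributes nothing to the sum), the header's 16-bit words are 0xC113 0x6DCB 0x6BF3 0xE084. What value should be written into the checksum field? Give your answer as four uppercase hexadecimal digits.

One's-complement addition (fold any carry out of bit 15 back into bit 0):
  0xC113 + 0x6DCB = 0x12EDE → wrap carry → 0x2EDF
  0x2EDF + 0x6BF3 = 0x09AD2
  0x9AD2 + 0xE084 = 0x17B56 → wrap carry → 0x7B57
One's-complement sum = 0x7B57.
Checksum = ~0x7B57 & 0xFFFF = 0x84A8.

84A8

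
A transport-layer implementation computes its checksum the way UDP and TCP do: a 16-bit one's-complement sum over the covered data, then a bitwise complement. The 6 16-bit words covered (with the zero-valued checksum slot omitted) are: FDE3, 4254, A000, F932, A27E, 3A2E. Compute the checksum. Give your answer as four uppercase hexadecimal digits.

49E7

One's-complement addition (fold any carry out of bit 15 back into bit 0):
  0xFDE3 + 0x4254 = 0x14037 → wrap carry → 0x4038
  0x4038 + 0xA000 = 0x0E038
  0xE038 + 0xF932 = 0x1D96A → wrap carry → 0xD96B
  0xD96B + 0xA27E = 0x17BE9 → wrap carry → 0x7BEA
  0x7BEA + 0x3A2E = 0x0B618
One's-complement sum = 0xB618.
Checksum = ~0xB618 & 0xFFFF = 0x49E7.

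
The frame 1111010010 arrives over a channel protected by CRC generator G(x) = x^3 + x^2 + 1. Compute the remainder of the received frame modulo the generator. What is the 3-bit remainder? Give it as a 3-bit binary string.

100

Modulo-2 division of 1111010010 by 1101:
  pos 0: 1111 XOR 1101 = 0010
  pos 2: 1001 XOR 1101 = 0100
  pos 3: 1000 XOR 1101 = 0101
  pos 4: 1010 XOR 1101 = 0111
  pos 5: 1111 XOR 1101 = 0010
Remainder = 100 (nonzero — an error is detected).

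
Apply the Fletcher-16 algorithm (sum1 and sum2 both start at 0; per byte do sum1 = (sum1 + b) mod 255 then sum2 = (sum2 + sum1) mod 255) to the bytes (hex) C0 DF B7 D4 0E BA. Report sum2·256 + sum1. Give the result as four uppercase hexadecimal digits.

Running sums (mod 255):
  after byte 0 (C0): sum1=192, sum2=192
  after byte 1 (DF): sum1=160, sum2=97
  after byte 2 (B7): sum1=88, sum2=185
  after byte 3 (D4): sum1=45, sum2=230
  after byte 4 (0E): sum1=59, sum2=34
  after byte 5 (BA): sum1=245, sum2=24
Checksum = sum2·256 + sum1 = 24·256 + 245 = 6389 = 0x18F5.

18F5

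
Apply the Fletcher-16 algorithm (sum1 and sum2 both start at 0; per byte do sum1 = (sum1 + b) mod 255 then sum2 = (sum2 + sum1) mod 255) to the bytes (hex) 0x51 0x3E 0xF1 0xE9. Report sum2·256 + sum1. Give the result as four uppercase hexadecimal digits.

CD6B

Running sums (mod 255):
  after byte 0 (0x51): sum1=81, sum2=81
  after byte 1 (0x3E): sum1=143, sum2=224
  after byte 2 (0xF1): sum1=129, sum2=98
  after byte 3 (0xE9): sum1=107, sum2=205
Checksum = sum2·256 + sum1 = 205·256 + 107 = 52587 = 0xCD6B.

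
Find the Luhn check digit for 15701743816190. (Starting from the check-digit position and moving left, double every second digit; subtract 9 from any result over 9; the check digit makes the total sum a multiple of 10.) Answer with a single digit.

8

Partial digits right→left: 0 9 1 6 1 8 3 4 7 1 0 7 5 1
Double every second digit counting from the check-digit position (so the 1st, 3rd, 5th, ... of the partial from the right).
  doubled (with −9 where >9): 0 2 2 6 5 0 1 → sum 16
  kept as-is: 9 6 8 4 1 7 1 → sum 36
Total = 16 + 36 = 52.
Check digit = (10 − (52 mod 10)) mod 10 = 8.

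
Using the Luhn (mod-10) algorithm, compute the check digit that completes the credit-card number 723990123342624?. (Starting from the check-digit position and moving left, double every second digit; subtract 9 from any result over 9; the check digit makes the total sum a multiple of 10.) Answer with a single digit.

3

Partial digits right→left: 4 2 6 2 4 3 3 2 1 0 9 9 3 2 7
Double every second digit counting from the check-digit position (so the 1st, 3rd, 5th, ... of the partial from the right).
  doubled (with −9 where >9): 8 3 8 6 2 9 6 5 → sum 47
  kept as-is: 2 2 3 2 0 9 2 → sum 20
Total = 47 + 20 = 67.
Check digit = (10 − (67 mod 10)) mod 10 = 3.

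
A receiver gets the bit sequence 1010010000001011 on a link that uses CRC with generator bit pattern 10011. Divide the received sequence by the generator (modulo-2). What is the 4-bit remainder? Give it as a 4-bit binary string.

Modulo-2 division of 1010010000001011 by 10011:
  pos 0: 10100 XOR 10011 = 00111
  pos 2: 11110 XOR 10011 = 01101
  pos 3: 11010 XOR 10011 = 01001
  pos 4: 10010 XOR 10011 = 00001
  pos 8: 10001 XOR 10011 = 00010
  pos 11: 10011 XOR 10011 = 00000
Remainder = 0000 (zero — the frame passes the CRC check).

0000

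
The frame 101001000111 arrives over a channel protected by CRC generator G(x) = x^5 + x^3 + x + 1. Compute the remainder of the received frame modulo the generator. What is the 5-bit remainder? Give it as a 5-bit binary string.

00000

Modulo-2 division of 101001000111 by 101011:
  pos 0: 101001 XOR 101011 = 000010
  pos 4: 100001 XOR 101011 = 001010
  pos 6: 101011 XOR 101011 = 000000
Remainder = 00000 (zero — the frame passes the CRC check).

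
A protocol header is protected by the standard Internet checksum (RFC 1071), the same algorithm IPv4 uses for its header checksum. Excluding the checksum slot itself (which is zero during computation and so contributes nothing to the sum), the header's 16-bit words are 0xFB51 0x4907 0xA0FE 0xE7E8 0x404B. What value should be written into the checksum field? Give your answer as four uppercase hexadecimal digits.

One's-complement addition (fold any carry out of bit 15 back into bit 0):
  0xFB51 + 0x4907 = 0x14458 → wrap carry → 0x4459
  0x4459 + 0xA0FE = 0x0E557
  0xE557 + 0xE7E8 = 0x1CD3F → wrap carry → 0xCD40
  0xCD40 + 0x404B = 0x10D8B → wrap carry → 0x0D8C
One's-complement sum = 0x0D8C.
Checksum = ~0x0D8C & 0xFFFF = 0xF273.

F273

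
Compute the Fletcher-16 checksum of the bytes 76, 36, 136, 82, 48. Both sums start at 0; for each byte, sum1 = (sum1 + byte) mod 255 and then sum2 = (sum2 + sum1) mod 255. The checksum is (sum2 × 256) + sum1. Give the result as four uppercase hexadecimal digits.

Running sums (mod 255):
  after byte 0 (76): sum1=76, sum2=76
  after byte 1 (36): sum1=112, sum2=188
  after byte 2 (136): sum1=248, sum2=181
  after byte 3 (82): sum1=75, sum2=1
  after byte 4 (48): sum1=123, sum2=124
Checksum = sum2·256 + sum1 = 124·256 + 123 = 31867 = 0x7C7B.

7C7B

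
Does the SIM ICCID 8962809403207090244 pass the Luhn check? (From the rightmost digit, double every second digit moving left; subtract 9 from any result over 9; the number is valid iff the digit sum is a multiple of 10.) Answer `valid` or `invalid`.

From the right, keep odd positions and double even positions (subtract 9 from any doubled value over 9):
  doubled (positions 2,4,...): 8 0 0 0 6 8 0 4 9 → sum 35
  kept (positions 1,3,...): 4 2 9 7 2 0 9 8 6 8 → sum 55
Total = 90.
90 mod 10 = 0, so the number is valid.

valid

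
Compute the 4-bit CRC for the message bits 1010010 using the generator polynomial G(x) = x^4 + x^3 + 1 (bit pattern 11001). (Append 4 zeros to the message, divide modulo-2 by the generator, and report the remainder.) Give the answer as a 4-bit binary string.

1111

Append 4 zeros: 10100100000. Divide by 11001 (XOR where the leading bit is 1):
  pos 0: 10100 XOR 11001 = 01101
  pos 1: 11011 XOR 11001 = 00010
  pos 4: 10000 XOR 11001 = 01001
  pos 5: 10010 XOR 11001 = 01011
  pos 6: 10110 XOR 11001 = 01111
Remainder (last 4 bits) = 1111. This is the CRC / FCS.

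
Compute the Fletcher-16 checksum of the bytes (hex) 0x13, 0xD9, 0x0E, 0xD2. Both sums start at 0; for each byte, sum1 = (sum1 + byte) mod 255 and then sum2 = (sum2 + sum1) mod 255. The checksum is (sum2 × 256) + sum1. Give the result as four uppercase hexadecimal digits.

Running sums (mod 255):
  after byte 0 (0x13): sum1=19, sum2=19
  after byte 1 (0xD9): sum1=236, sum2=0
  after byte 2 (0x0E): sum1=250, sum2=250
  after byte 3 (0xD2): sum1=205, sum2=200
Checksum = sum2·256 + sum1 = 200·256 + 205 = 51405 = 0xC8CD.

C8CD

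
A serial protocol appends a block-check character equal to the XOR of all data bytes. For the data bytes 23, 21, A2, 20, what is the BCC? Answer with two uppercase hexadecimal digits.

XOR the bytes together:
  start with 0x23
  0x23 ⊕ 0x21 = 0x02
  0x02 ⊕ 0xA2 = 0xA0
  0xA0 ⊕ 0x20 = 0x80

80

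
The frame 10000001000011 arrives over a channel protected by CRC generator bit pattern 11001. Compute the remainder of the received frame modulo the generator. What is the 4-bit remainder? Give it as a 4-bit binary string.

1010

Modulo-2 division of 10000001000011 by 11001:
  pos 0: 10000 XOR 11001 = 01001
  pos 1: 10010 XOR 11001 = 01011
  pos 2: 10110 XOR 11001 = 01111
  pos 3: 11111 XOR 11001 = 00110
  pos 5: 11000 XOR 11001 = 00001
  pos 9: 10011 XOR 11001 = 01010
Remainder = 1010 (nonzero — an error is detected).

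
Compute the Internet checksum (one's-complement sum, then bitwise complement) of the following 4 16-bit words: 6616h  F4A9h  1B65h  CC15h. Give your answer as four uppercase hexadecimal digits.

One's-complement addition (fold any carry out of bit 15 back into bit 0):
  0x6616 + 0xF4A9 = 0x15ABF → wrap carry → 0x5AC0
  0x5AC0 + 0x1B65 = 0x07625
  0x7625 + 0xCC15 = 0x1423A → wrap carry → 0x423B
One's-complement sum = 0x423B.
Checksum = ~0x423B & 0xFFFF = 0xBDC4.

BDC4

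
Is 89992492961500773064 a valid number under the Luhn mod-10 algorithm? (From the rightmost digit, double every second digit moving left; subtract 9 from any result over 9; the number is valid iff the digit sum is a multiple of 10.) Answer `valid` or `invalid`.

From the right, keep odd positions and double even positions (subtract 9 from any doubled value over 9):
  doubled (positions 2,4,...): 3 6 5 0 2 9 9 4 9 7 → sum 54
  kept (positions 1,3,...): 4 0 7 0 5 6 2 4 9 9 → sum 46
Total = 100.
100 mod 10 = 0, so the number is valid.

valid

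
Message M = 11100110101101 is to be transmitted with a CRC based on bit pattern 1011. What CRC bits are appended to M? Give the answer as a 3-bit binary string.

Append 3 zeros: 11100110101101000. Divide by 1011 (XOR where the leading bit is 1):
  pos 0: 1110 XOR 1011 = 0101
  pos 1: 1010 XOR 1011 = 0001
  pos 4: 1110 XOR 1011 = 0101
  pos 5: 1011 XOR 1011 = 0000
  pos 10: 1101 XOR 1011 = 0110
  pos 11: 1100 XOR 1011 = 0111
  pos 12: 1110 XOR 1011 = 0101
  pos 13: 1010 XOR 1011 = 0001
Remainder (last 3 bits) = 001. This is the CRC / FCS.

001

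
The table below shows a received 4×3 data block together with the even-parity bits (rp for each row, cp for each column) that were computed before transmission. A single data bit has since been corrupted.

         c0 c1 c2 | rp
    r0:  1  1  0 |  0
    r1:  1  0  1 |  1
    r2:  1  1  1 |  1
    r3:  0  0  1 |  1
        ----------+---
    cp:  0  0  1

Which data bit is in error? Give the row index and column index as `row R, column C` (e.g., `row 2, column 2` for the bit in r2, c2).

Recompute each row's even parity and compare to rp:
  r0: data parity 0, sent rp 0 → ok
  r1: data parity 0, sent rp 1 → mismatch
  r2: data parity 1, sent rp 1 → ok
  r3: data parity 1, sent rp 1 → ok
Recompute each column's even parity and compare to cp:
  c0: data parity 1, sent cp 0 → mismatch
  c1: data parity 0, sent cp 0 → ok
  c2: data parity 1, sent cp 1 → ok
Exactly one row (r1) and one column (c0) fail → the flipped bit is at their intersection.

row 1, column 0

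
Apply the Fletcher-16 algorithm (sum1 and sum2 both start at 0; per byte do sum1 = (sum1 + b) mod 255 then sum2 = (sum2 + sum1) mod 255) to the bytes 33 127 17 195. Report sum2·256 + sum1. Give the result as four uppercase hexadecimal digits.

E875

Running sums (mod 255):
  after byte 0 (33): sum1=33, sum2=33
  after byte 1 (127): sum1=160, sum2=193
  after byte 2 (17): sum1=177, sum2=115
  after byte 3 (195): sum1=117, sum2=232
Checksum = sum2·256 + sum1 = 232·256 + 117 = 59509 = 0xE875.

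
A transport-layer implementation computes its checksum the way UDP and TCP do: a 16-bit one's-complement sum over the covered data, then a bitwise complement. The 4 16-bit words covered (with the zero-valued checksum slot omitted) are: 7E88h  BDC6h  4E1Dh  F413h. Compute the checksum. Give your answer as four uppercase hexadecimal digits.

817F

One's-complement addition (fold any carry out of bit 15 back into bit 0):
  0x7E88 + 0xBDC6 = 0x13C4E → wrap carry → 0x3C4F
  0x3C4F + 0x4E1D = 0x08A6C
  0x8A6C + 0xF413 = 0x17E7F → wrap carry → 0x7E80
One's-complement sum = 0x7E80.
Checksum = ~0x7E80 & 0xFFFF = 0x817F.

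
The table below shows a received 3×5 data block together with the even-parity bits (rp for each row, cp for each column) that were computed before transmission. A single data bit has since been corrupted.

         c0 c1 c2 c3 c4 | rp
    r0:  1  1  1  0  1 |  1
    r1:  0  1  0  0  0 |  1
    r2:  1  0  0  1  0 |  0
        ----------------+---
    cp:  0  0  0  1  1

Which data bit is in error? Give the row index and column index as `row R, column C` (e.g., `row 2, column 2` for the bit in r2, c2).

Recompute each row's even parity and compare to rp:
  r0: data parity 0, sent rp 1 → mismatch
  r1: data parity 1, sent rp 1 → ok
  r2: data parity 0, sent rp 0 → ok
Recompute each column's even parity and compare to cp:
  c0: data parity 0, sent cp 0 → ok
  c1: data parity 0, sent cp 0 → ok
  c2: data parity 1, sent cp 0 → mismatch
  c3: data parity 1, sent cp 1 → ok
  c4: data parity 1, sent cp 1 → ok
Exactly one row (r0) and one column (c2) fail → the flipped bit is at their intersection.

row 0, column 2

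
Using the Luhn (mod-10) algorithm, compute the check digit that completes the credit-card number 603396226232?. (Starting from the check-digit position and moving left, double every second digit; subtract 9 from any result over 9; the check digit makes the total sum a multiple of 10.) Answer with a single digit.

Partial digits right→left: 2 3 2 6 2 2 6 9 3 3 0 6
Double every second digit counting from the check-digit position (so the 1st, 3rd, 5th, ... of the partial from the right).
  doubled (with −9 where >9): 4 4 4 3 6 0 → sum 21
  kept as-is: 3 6 2 9 3 6 → sum 29
Total = 21 + 29 = 50.
Check digit = (10 − (50 mod 10)) mod 10 = 0.

0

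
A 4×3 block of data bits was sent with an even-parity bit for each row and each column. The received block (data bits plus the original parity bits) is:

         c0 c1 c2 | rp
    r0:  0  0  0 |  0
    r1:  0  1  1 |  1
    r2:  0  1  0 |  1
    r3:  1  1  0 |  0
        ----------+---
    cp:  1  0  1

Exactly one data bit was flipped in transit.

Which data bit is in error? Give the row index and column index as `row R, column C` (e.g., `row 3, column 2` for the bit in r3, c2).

row 1, column 1

Recompute each row's even parity and compare to rp:
  r0: data parity 0, sent rp 0 → ok
  r1: data parity 0, sent rp 1 → mismatch
  r2: data parity 1, sent rp 1 → ok
  r3: data parity 0, sent rp 0 → ok
Recompute each column's even parity and compare to cp:
  c0: data parity 1, sent cp 1 → ok
  c1: data parity 1, sent cp 0 → mismatch
  c2: data parity 1, sent cp 1 → ok
Exactly one row (r1) and one column (c1) fail → the flipped bit is at their intersection.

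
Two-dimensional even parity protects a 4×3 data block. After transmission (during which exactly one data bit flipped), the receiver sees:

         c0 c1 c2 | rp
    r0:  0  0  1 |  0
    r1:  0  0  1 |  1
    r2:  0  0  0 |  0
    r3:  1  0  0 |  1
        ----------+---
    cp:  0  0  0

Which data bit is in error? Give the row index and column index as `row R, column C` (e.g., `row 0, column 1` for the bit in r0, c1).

row 0, column 0

Recompute each row's even parity and compare to rp:
  r0: data parity 1, sent rp 0 → mismatch
  r1: data parity 1, sent rp 1 → ok
  r2: data parity 0, sent rp 0 → ok
  r3: data parity 1, sent rp 1 → ok
Recompute each column's even parity and compare to cp:
  c0: data parity 1, sent cp 0 → mismatch
  c1: data parity 0, sent cp 0 → ok
  c2: data parity 0, sent cp 0 → ok
Exactly one row (r0) and one column (c0) fail → the flipped bit is at their intersection.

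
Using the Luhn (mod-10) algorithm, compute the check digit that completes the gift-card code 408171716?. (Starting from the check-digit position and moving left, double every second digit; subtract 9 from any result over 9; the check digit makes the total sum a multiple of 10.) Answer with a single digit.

9

Partial digits right→left: 6 1 7 1 7 1 8 0 4
Double every second digit counting from the check-digit position (so the 1st, 3rd, 5th, ... of the partial from the right).
  doubled (with −9 where >9): 3 5 5 7 8 → sum 28
  kept as-is: 1 1 1 0 → sum 3
Total = 28 + 3 = 31.
Check digit = (10 − (31 mod 10)) mod 10 = 9.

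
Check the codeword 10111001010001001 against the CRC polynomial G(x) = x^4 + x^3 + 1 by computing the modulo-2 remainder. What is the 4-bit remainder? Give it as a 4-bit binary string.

0000

Modulo-2 division of 10111001010001001 by 11001:
  pos 0: 10111 XOR 11001 = 01110
  pos 1: 11100 XOR 11001 = 00101
  pos 3: 10101 XOR 11001 = 01100
  pos 4: 11000 XOR 11001 = 00001
  pos 8: 11000 XOR 11001 = 00001
  pos 12: 11001 XOR 11001 = 00000
Remainder = 0000 (zero — the frame passes the CRC check).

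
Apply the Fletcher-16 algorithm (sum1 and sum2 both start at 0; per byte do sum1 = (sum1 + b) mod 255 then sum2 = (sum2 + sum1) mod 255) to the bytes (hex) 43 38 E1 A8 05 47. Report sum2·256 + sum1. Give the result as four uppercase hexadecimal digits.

Running sums (mod 255):
  after byte 0 (43): sum1=67, sum2=67
  after byte 1 (38): sum1=123, sum2=190
  after byte 2 (E1): sum1=93, sum2=28
  after byte 3 (A8): sum1=6, sum2=34
  after byte 4 (05): sum1=11, sum2=45
  after byte 5 (47): sum1=82, sum2=127
Checksum = sum2·256 + sum1 = 127·256 + 82 = 32594 = 0x7F52.

7F52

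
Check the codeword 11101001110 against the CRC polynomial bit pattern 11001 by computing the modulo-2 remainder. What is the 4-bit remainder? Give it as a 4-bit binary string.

0000

Modulo-2 division of 11101001110 by 11001:
  pos 0: 11101 XOR 11001 = 00100
  pos 2: 10000 XOR 11001 = 01001
  pos 3: 10011 XOR 11001 = 01010
  pos 4: 10101 XOR 11001 = 01100
  pos 5: 11001 XOR 11001 = 00000
Remainder = 0000 (zero — the frame passes the CRC check).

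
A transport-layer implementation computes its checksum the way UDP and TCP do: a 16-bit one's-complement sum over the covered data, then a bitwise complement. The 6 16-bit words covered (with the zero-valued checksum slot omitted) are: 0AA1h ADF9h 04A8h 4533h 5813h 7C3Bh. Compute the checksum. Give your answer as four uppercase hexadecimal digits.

One's-complement addition (fold any carry out of bit 15 back into bit 0):
  0x0AA1 + 0xADF9 = 0x0B89A
  0xB89A + 0x04A8 = 0x0BD42
  0xBD42 + 0x4533 = 0x10275 → wrap carry → 0x0276
  0x0276 + 0x5813 = 0x05A89
  0x5A89 + 0x7C3B = 0x0D6C4
One's-complement sum = 0xD6C4.
Checksum = ~0xD6C4 & 0xFFFF = 0x293B.

293B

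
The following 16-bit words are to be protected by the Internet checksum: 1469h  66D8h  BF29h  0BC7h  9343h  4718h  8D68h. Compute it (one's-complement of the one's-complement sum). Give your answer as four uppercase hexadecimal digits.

One's-complement addition (fold any carry out of bit 15 back into bit 0):
  0x1469 + 0x66D8 = 0x07B41
  0x7B41 + 0xBF29 = 0x13A6A → wrap carry → 0x3A6B
  0x3A6B + 0x0BC7 = 0x04632
  0x4632 + 0x9343 = 0x0D975
  0xD975 + 0x4718 = 0x1208D → wrap carry → 0x208E
  0x208E + 0x8D68 = 0x0ADF6
One's-complement sum = 0xADF6.
Checksum = ~0xADF6 & 0xFFFF = 0x5209.

5209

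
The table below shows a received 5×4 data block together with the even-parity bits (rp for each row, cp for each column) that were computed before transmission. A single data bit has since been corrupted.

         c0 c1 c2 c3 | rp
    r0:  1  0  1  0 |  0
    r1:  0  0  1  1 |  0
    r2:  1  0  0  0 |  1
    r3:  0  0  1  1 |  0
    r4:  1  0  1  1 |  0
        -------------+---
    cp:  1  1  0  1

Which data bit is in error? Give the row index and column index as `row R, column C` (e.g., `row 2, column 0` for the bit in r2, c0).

Recompute each row's even parity and compare to rp:
  r0: data parity 0, sent rp 0 → ok
  r1: data parity 0, sent rp 0 → ok
  r2: data parity 1, sent rp 1 → ok
  r3: data parity 0, sent rp 0 → ok
  r4: data parity 1, sent rp 0 → mismatch
Recompute each column's even parity and compare to cp:
  c0: data parity 1, sent cp 1 → ok
  c1: data parity 0, sent cp 1 → mismatch
  c2: data parity 0, sent cp 0 → ok
  c3: data parity 1, sent cp 1 → ok
Exactly one row (r4) and one column (c1) fail → the flipped bit is at their intersection.

row 4, column 1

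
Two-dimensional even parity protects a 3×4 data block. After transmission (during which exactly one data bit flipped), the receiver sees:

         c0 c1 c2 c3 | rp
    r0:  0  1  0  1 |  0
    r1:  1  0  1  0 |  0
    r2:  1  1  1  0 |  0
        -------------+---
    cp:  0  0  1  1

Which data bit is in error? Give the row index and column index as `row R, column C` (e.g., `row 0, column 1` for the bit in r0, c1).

Recompute each row's even parity and compare to rp:
  r0: data parity 0, sent rp 0 → ok
  r1: data parity 0, sent rp 0 → ok
  r2: data parity 1, sent rp 0 → mismatch
Recompute each column's even parity and compare to cp:
  c0: data parity 0, sent cp 0 → ok
  c1: data parity 0, sent cp 0 → ok
  c2: data parity 0, sent cp 1 → mismatch
  c3: data parity 1, sent cp 1 → ok
Exactly one row (r2) and one column (c2) fail → the flipped bit is at their intersection.

row 2, column 2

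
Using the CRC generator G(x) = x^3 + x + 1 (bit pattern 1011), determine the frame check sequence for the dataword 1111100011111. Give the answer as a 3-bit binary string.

001

Append 3 zeros: 1111100011111000. Divide by 1011 (XOR where the leading bit is 1):
  pos 0: 1111 XOR 1011 = 0100
  pos 1: 1001 XOR 1011 = 0010
  pos 3: 1000 XOR 1011 = 0011
  pos 5: 1101 XOR 1011 = 0110
  pos 6: 1101 XOR 1011 = 0110
  pos 7: 1101 XOR 1011 = 0110
  pos 8: 1101 XOR 1011 = 0110
  pos 9: 1101 XOR 1011 = 0110
  pos 10: 1100 XOR 1011 = 0111
  pos 11: 1110 XOR 1011 = 0101
  pos 12: 1010 XOR 1011 = 0001
Remainder (last 3 bits) = 001. This is the CRC / FCS.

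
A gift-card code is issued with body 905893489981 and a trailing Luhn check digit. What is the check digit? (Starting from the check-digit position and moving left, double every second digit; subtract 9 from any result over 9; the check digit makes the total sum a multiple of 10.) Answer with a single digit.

Partial digits right→left: 1 8 9 9 8 4 3 9 8 5 0 9
Double every second digit counting from the check-digit position (so the 1st, 3rd, 5th, ... of the partial from the right).
  doubled (with −9 where >9): 2 9 7 6 7 0 → sum 31
  kept as-is: 8 9 4 9 5 9 → sum 44
Total = 31 + 44 = 75.
Check digit = (10 − (75 mod 10)) mod 10 = 5.

5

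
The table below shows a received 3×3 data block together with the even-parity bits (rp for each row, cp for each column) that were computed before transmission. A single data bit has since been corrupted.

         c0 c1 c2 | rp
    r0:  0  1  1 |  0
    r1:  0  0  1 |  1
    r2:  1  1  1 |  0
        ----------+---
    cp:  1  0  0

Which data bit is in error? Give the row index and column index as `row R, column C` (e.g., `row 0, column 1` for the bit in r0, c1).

row 2, column 2

Recompute each row's even parity and compare to rp:
  r0: data parity 0, sent rp 0 → ok
  r1: data parity 1, sent rp 1 → ok
  r2: data parity 1, sent rp 0 → mismatch
Recompute each column's even parity and compare to cp:
  c0: data parity 1, sent cp 1 → ok
  c1: data parity 0, sent cp 0 → ok
  c2: data parity 1, sent cp 0 → mismatch
Exactly one row (r2) and one column (c2) fail → the flipped bit is at their intersection.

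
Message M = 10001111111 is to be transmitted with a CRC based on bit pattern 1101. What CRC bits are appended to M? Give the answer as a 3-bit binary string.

110

Append 3 zeros: 10001111111000. Divide by 1101 (XOR where the leading bit is 1):
  pos 0: 1000 XOR 1101 = 0101
  pos 1: 1011 XOR 1101 = 0110
  pos 2: 1101 XOR 1101 = 0000
  pos 6: 1111 XOR 1101 = 0010
  pos 8: 1010 XOR 1101 = 0111
  pos 9: 1110 XOR 1101 = 0011
Remainder (last 3 bits) = 110. This is the CRC / FCS.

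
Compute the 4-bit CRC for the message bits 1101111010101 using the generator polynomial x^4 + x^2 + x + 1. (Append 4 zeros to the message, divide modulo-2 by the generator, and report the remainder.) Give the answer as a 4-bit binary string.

Append 4 zeros: 11011110101010000. Divide by 10111 (XOR where the leading bit is 1):
  pos 0: 11011 XOR 10111 = 01100
  pos 1: 11001 XOR 10111 = 01110
  pos 2: 11101 XOR 10111 = 01010
  pos 3: 10100 XOR 10111 = 00011
  pos 6: 11101 XOR 10111 = 01010
  pos 7: 10100 XOR 10111 = 00011
  pos 10: 11100 XOR 10111 = 01011
  pos 11: 10110 XOR 10111 = 00001
Remainder (last 4 bits) = 0010. This is the CRC / FCS.

0010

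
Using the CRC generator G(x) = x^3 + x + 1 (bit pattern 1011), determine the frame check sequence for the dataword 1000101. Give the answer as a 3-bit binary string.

Append 3 zeros: 1000101000. Divide by 1011 (XOR where the leading bit is 1):
  pos 0: 1000 XOR 1011 = 0011
  pos 2: 1110 XOR 1011 = 0101
  pos 3: 1011 XOR 1011 = 0000
Remainder (last 3 bits) = 000. This is the CRC / FCS.

000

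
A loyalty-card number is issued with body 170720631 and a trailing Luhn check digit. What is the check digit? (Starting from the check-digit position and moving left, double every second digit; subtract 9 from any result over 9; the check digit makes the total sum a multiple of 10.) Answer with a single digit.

Partial digits right→left: 1 3 6 0 2 7 0 7 1
Double every second digit counting from the check-digit position (so the 1st, 3rd, 5th, ... of the partial from the right).
  doubled (with −9 where >9): 2 3 4 0 2 → sum 11
  kept as-is: 3 0 7 7 → sum 17
Total = 11 + 17 = 28.
Check digit = (10 − (28 mod 10)) mod 10 = 2.

2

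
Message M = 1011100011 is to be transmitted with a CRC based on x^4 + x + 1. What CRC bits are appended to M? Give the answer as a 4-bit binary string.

Append 4 zeros: 10111000110000. Divide by 10011 (XOR where the leading bit is 1):
  pos 0: 10111 XOR 10011 = 00100
  pos 2: 10000 XOR 10011 = 00011
  pos 5: 11011 XOR 10011 = 01000
  pos 6: 10000 XOR 10011 = 00011
  pos 9: 11000 XOR 10011 = 01011
Remainder (last 4 bits) = 1011. This is the CRC / FCS.

1011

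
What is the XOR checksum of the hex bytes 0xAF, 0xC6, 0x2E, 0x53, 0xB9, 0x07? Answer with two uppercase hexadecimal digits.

AA

XOR the bytes together:
  start with 0xAF
  0xAF ⊕ 0xC6 = 0x69
  0x69 ⊕ 0x2E = 0x47
  0x47 ⊕ 0x53 = 0x14
  0x14 ⊕ 0xB9 = 0xAD
  0xAD ⊕ 0x07 = 0xAA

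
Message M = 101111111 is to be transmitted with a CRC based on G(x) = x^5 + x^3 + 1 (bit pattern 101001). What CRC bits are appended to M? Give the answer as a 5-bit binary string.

Append 5 zeros: 10111111100000. Divide by 101001 (XOR where the leading bit is 1):
  pos 0: 101111 XOR 101001 = 000110
  pos 3: 110111 XOR 101001 = 011110
  pos 4: 111100 XOR 101001 = 010101
  pos 5: 101010 XOR 101001 = 000011
Remainder (last 5 bits) = 11000. This is the CRC / FCS.

11000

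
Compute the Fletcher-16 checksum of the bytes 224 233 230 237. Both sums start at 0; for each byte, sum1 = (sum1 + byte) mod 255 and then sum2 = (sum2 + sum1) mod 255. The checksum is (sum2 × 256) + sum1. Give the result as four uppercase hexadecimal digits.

Running sums (mod 255):
  after byte 0 (224): sum1=224, sum2=224
  after byte 1 (233): sum1=202, sum2=171
  after byte 2 (230): sum1=177, sum2=93
  after byte 3 (237): sum1=159, sum2=252
Checksum = sum2·256 + sum1 = 252·256 + 159 = 64671 = 0xFC9F.

FC9F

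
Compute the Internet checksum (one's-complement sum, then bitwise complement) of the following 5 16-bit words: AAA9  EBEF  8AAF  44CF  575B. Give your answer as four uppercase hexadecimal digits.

One's-complement addition (fold any carry out of bit 15 back into bit 0):
  0xAAA9 + 0xEBEF = 0x19698 → wrap carry → 0x9699
  0x9699 + 0x8AAF = 0x12148 → wrap carry → 0x2149
  0x2149 + 0x44CF = 0x06618
  0x6618 + 0x575B = 0x0BD73
One's-complement sum = 0xBD73.
Checksum = ~0xBD73 & 0xFFFF = 0x428C.

428C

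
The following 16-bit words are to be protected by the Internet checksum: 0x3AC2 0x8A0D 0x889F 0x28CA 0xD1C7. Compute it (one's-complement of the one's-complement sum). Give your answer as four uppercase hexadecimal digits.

One's-complement addition (fold any carry out of bit 15 back into bit 0):
  0x3AC2 + 0x8A0D = 0x0C4CF
  0xC4CF + 0x889F = 0x14D6E → wrap carry → 0x4D6F
  0x4D6F + 0x28CA = 0x07639
  0x7639 + 0xD1C7 = 0x14800 → wrap carry → 0x4801
One's-complement sum = 0x4801.
Checksum = ~0x4801 & 0xFFFF = 0xB7FE.

B7FE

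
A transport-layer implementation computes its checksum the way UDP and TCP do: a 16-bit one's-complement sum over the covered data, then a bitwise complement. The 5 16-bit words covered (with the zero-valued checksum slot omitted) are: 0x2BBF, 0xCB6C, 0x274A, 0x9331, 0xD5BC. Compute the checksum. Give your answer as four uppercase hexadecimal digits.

789B

One's-complement addition (fold any carry out of bit 15 back into bit 0):
  0x2BBF + 0xCB6C = 0x0F72B
  0xF72B + 0x274A = 0x11E75 → wrap carry → 0x1E76
  0x1E76 + 0x9331 = 0x0B1A7
  0xB1A7 + 0xD5BC = 0x18763 → wrap carry → 0x8764
One's-complement sum = 0x8764.
Checksum = ~0x8764 & 0xFFFF = 0x789B.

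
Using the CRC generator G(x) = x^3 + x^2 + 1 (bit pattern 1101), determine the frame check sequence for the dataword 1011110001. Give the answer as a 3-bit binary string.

Append 3 zeros: 1011110001000. Divide by 1101 (XOR where the leading bit is 1):
  pos 0: 1011 XOR 1101 = 0110
  pos 1: 1101 XOR 1101 = 0000
  pos 5: 1000 XOR 1101 = 0101
  pos 6: 1011 XOR 1101 = 0110
  pos 7: 1100 XOR 1101 = 0001
Remainder (last 3 bits) = 100. This is the CRC / FCS.

100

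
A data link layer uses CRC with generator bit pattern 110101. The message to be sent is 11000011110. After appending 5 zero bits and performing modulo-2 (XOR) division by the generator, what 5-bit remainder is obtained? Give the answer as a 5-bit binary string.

00000

Append 5 zeros: 1100001111000000. Divide by 110101 (XOR where the leading bit is 1):
  pos 0: 110000 XOR 110101 = 000101
  pos 3: 101111 XOR 110101 = 011010
  pos 4: 110101 XOR 110101 = 000000
Remainder (last 5 bits) = 00000. This is the CRC / FCS.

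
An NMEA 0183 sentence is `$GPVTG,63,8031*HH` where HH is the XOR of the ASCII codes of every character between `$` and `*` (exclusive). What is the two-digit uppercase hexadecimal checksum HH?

5D

XOR the ASCII codes of the payload characters:
  'G' = 0x47 → acc = 0x47
  'P' = 0x50 → acc = 0x17
  'V' = 0x56 → acc = 0x41
  'T' = 0x54 → acc = 0x15
  'G' = 0x47 → acc = 0x52
  ',' = 0x2C → acc = 0x7E
  '6' = 0x36 → acc = 0x48
  '3' = 0x33 → acc = 0x7B
  ',' = 0x2C → acc = 0x57
  '8' = 0x38 → acc = 0x6F
  '0' = 0x30 → acc = 0x5F
  '3' = 0x33 → acc = 0x6C
  '1' = 0x31 → acc = 0x5D
Checksum = 0x5D.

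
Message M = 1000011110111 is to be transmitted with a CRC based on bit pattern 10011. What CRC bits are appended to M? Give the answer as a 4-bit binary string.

Append 4 zeros: 10000111101110000. Divide by 10011 (XOR where the leading bit is 1):
  pos 0: 10000 XOR 10011 = 00011
  pos 3: 11111 XOR 10011 = 01100
  pos 4: 11001 XOR 10011 = 01010
  pos 5: 10100 XOR 10011 = 00111
  pos 7: 11111 XOR 10011 = 01100
  pos 8: 11001 XOR 10011 = 01010
  pos 9: 10100 XOR 10011 = 00111
  pos 11: 11100 XOR 10011 = 01111
  pos 12: 11110 XOR 10011 = 01101
Remainder (last 4 bits) = 1101. This is the CRC / FCS.

1101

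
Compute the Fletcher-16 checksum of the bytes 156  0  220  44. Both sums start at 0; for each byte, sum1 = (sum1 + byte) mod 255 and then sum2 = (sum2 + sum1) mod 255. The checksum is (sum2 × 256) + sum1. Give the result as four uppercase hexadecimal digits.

58A5

Running sums (mod 255):
  after byte 0 (156): sum1=156, sum2=156
  after byte 1 (0): sum1=156, sum2=57
  after byte 2 (220): sum1=121, sum2=178
  after byte 3 (44): sum1=165, sum2=88
Checksum = sum2·256 + sum1 = 88·256 + 165 = 22693 = 0x58A5.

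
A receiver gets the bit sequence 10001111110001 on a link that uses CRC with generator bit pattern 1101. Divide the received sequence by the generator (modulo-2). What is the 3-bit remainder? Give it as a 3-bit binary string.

010

Modulo-2 division of 10001111110001 by 1101:
  pos 0: 1000 XOR 1101 = 0101
  pos 1: 1011 XOR 1101 = 0110
  pos 2: 1101 XOR 1101 = 0000
  pos 6: 1111 XOR 1101 = 0010
  pos 8: 1000 XOR 1101 = 0101
  pos 9: 1010 XOR 1101 = 0111
  pos 10: 1111 XOR 1101 = 0010
Remainder = 010 (nonzero — an error is detected).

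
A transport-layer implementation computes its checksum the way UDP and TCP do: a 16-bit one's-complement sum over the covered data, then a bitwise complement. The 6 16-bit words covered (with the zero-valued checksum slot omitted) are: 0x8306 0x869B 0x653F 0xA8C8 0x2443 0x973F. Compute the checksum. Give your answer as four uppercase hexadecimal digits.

One's-complement addition (fold any carry out of bit 15 back into bit 0):
  0x8306 + 0x869B = 0x109A1 → wrap carry → 0x09A2
  0x09A2 + 0x653F = 0x06EE1
  0x6EE1 + 0xA8C8 = 0x117A9 → wrap carry → 0x17AA
  0x17AA + 0x2443 = 0x03BED
  0x3BED + 0x973F = 0x0D32C
One's-complement sum = 0xD32C.
Checksum = ~0xD32C & 0xFFFF = 0x2CD3.

2CD3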